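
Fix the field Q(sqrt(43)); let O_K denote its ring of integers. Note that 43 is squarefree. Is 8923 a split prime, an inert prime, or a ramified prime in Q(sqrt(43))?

8923 splits in O_K

Since 43 ≢ 1 mod 4, the ring of integers is ℤ[√43] with discriminant 4·43 = 172.
Since gcd(8923, 172) = 1 the prime 8923 does not ramify.
Euler's criterion: 43^4461 mod 8923 = 1. Thus (43|8923) = 1.
Legendre symbol 1 ⇒ 8923 is split.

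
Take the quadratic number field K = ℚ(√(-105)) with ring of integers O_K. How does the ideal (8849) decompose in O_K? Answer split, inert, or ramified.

inert — (8849) stays prime in O_K

Since -105 ≢ 1 mod 4, the ring of integers is ℤ[√-105] with discriminant 4·(-105) = -420.
disc(K) = -420 is not divisible by 8849; 8849 is unramified.
Legendre symbol by Euler's criterion: (-105/8849) ≡ (-105)^4424 ≡ 8848 (mod 8849), i.e. (-105/8849) = -1.
Legendre symbol -1 ⇒ 8849 is inert.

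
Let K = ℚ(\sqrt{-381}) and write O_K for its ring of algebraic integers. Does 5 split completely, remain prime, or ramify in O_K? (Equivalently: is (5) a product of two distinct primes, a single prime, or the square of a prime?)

Since -381 ≢ 1 mod 4, the ring of integers is ℤ[√-381] with discriminant 4·(-381) = -1524.
disc(K) = -1524 is not divisible by 5; 5 is unramified.
Euler's criterion: (-381)^2 mod 5 = 1. Thus (-381|5) = 1.
d is a quadratic residue mod p, hence 5 splits in O_K.

5 splits in O_K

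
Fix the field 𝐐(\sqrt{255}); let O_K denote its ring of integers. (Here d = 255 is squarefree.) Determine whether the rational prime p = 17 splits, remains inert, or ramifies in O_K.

Since 255 ≢ 1 mod 4, the ring of integers is ℤ[√255] with discriminant 4·255 = 1020.
disc(K) = 1020 = 17·60, so p = 17 is ramified.

ramified — (17) = 𝔭²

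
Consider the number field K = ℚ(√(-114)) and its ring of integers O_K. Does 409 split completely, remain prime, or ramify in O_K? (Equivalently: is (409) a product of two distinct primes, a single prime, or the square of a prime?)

inert

d = -114 ≡ 2 (mod 4), so O_K = ℤ[√-114] and disc(K) = 4d = -456.
409 ∤ -456, so 409 is unramified.
Legendre symbol by Euler's criterion: (-114/409) ≡ (-114)^204 ≡ 408 (mod 409), i.e. (-114/409) = -1.
d is a non-residue mod p, hence 409 remains inert in O_K.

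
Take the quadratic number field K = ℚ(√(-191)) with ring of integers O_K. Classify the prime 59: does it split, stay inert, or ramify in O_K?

-191 mod 4 = 1, hence disc K = -191 and O_K = ℤ[(1+√-191)/2].
59 ∤ -191, so 59 is unramified.
Compute (-191/59) via Euler: 45^((59-1)/2) mod 59 = 1, so (-191/59) = 1.
(-191/59) = 1, so 59 splits.

splits completely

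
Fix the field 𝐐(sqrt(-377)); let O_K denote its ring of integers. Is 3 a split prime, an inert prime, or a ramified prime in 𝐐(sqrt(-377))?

split

d = -377 ≡ 3 (mod 4), so O_K = ℤ[√-377] and disc(K) = 4d = -1508.
3 ∤ -1508, so 3 is unramified.
Legendre symbol by Euler's criterion: (-377/3) ≡ (-377)^1 ≡ 1 (mod 3), i.e. (-377/3) = 1.
Legendre symbol 1 ⇒ 3 is split.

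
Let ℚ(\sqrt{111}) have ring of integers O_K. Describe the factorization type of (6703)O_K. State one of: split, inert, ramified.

Since 111 ≢ 1 mod 4, the ring of integers is ℤ[√111] with discriminant 4·111 = 444.
Since gcd(6703, 444) = 1 the prime 6703 does not ramify.
Legendre symbol by Euler's criterion: (111/6703) ≡ 111^3351 ≡ 1 (mod 6703), i.e. (111/6703) = 1.
d is a quadratic residue mod p, hence 6703 splits in O_K.

p splits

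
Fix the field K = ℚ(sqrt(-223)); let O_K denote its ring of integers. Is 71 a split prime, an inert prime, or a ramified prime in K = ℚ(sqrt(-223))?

Since -223 ≡ 1 mod 4, the ring of integers is ℤ[(1+√-223)/2] with discriminant -223.
71 ∤ -223, so 71 is unramified.
Euler's criterion: (-223)^35 mod 71 = 70. Thus (-223|71) = -1.
d is a non-residue mod p, hence 71 remains inert in O_K.

71 remains inert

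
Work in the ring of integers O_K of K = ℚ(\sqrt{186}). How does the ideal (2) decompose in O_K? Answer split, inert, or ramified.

Since 186 ≢ 1 mod 4, the ring of integers is ℤ[√186] with discriminant 4·186 = 744.
2 divides disc(K) = 744, so 2 ramifies.

ramified — (2) = 𝔭²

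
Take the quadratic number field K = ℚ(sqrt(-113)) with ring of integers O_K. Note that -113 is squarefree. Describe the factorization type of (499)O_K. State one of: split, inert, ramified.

p splits

Since -113 ≢ 1 mod 4, the ring of integers is ℤ[√-113] with discriminant 4·(-113) = -452.
499 ∤ -452, so 499 is unramified.
Legendre symbol by Euler's criterion: (-113/499) ≡ (-113)^249 ≡ 1 (mod 499), i.e. (-113/499) = 1.
Legendre symbol 1 ⇒ 499 is split.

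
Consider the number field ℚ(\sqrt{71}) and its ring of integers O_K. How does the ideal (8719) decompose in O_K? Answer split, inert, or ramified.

inert

d = 71 ≡ 3 (mod 4), so O_K = ℤ[√71] and disc(K) = 4d = 284.
8719 ∤ 284, so 8719 is unramified.
Compute (71/8719) via Euler: 71^((8719-1)/2) mod 8719 = 8718, so (71/8719) = -1.
Legendre symbol -1 ⇒ 8719 is inert.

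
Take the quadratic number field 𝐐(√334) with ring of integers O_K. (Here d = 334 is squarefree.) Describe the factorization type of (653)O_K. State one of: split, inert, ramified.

Since 334 ≢ 1 mod 4, the ring of integers is ℤ[√334] with discriminant 4·334 = 1336.
disc(K) = 1336 is not divisible by 653; 653 is unramified.
Legendre symbol by Euler's criterion: (334/653) ≡ 334^326 ≡ 652 (mod 653), i.e. (334/653) = -1.
(334/653) = -1, so 653 is inert.

remains prime (inert)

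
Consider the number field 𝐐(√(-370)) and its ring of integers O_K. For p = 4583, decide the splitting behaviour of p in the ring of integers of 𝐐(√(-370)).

remains prime (inert)

d = -370 ≡ 2 (mod 4), so O_K = ℤ[√-370] and disc(K) = 4d = -1480.
Since gcd(4583, -1480) = 1 the prime 4583 does not ramify.
(-370/4583) = 4213^2291 mod 4583 = 4582, giving Legendre symbol -1.
d is a non-residue mod p, hence 4583 remains inert in O_K.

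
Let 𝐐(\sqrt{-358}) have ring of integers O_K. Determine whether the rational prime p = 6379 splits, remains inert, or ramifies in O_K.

p splits

d = -358 ≡ 2 (mod 4), so O_K = ℤ[√-358] and disc(K) = 4d = -1432.
6379 ∤ -1432, so 6379 is unramified.
Legendre symbol by Euler's criterion: (-358/6379) ≡ (-358)^3189 ≡ 1 (mod 6379), i.e. (-358/6379) = 1.
(-358/6379) = 1, so 6379 splits.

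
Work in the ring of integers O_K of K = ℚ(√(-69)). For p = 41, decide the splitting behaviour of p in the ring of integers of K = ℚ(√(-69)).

inert

d = -69 ≡ 3 (mod 4), so O_K = ℤ[√-69] and disc(K) = 4d = -276.
disc(K) = -276 is not divisible by 41; 41 is unramified.
Euler's criterion: (-69)^20 mod 41 = 40. Thus (-69|41) = -1.
d is a non-residue mod p, hence 41 remains inert in O_K.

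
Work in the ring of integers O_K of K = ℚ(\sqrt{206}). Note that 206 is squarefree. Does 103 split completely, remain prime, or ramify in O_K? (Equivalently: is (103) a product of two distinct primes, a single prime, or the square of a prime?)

d = 206 ≡ 2 (mod 4), so O_K = ℤ[√206] and disc(K) = 4d = 824.
103 divides disc(K) = 824, so 103 ramifies.

103 is ramified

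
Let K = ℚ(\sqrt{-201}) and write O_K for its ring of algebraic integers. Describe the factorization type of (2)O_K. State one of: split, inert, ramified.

ramifies in O_K

d = -201 ≡ 3 (mod 4), so O_K = ℤ[√-201] and disc(K) = 4d = -804.
Ramification test: 2 | -804. The prime 2 ramifies in K.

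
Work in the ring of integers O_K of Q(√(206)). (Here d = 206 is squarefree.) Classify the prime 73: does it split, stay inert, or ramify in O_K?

206 mod 4 = 2, hence disc K = 4·206 = 824 and O_K = ℤ[√206].
Since gcd(73, 824) = 1 the prime 73 does not ramify.
Legendre symbol by Euler's criterion: (206/73) ≡ 206^36 ≡ 72 (mod 73), i.e. (206/73) = -1.
(206/73) = -1, so 73 is inert.

73 remains inert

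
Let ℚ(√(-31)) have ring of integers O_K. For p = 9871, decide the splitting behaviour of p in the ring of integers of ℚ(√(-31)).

inert

-31 mod 4 = 1, hence disc K = -31 and O_K = ℤ[(1+√-31)/2].
9871 ∤ -31, so 9871 is unramified.
Euler's criterion: (-31)^4935 mod 9871 = 9870. Thus (-31|9871) = -1.
d is a non-residue mod p, hence 9871 remains inert in O_K.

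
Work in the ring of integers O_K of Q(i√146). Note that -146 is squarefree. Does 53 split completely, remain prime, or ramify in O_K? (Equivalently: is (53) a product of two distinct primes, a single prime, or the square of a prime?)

-146 mod 4 = 2, hence disc K = 4·(-146) = -584 and O_K = ℤ[√-146].
Since gcd(53, -584) = 1 the prime 53 does not ramify.
Compute (-146/53) via Euler: 13^((53-1)/2) mod 53 = 1, so (-146/53) = 1.
Legendre symbol 1 ⇒ 53 is split.

p splits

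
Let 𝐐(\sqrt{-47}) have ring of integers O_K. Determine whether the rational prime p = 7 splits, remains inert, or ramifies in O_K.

d = -47 ≡ 1 (mod 4), so O_K = ℤ[(1+√-47)/2] and disc(K) = d = -47.
disc(K) = -47 is not divisible by 7; 7 is unramified.
Compute (-47/7) via Euler: 2^((7-1)/2) mod 7 = 1, so (-47/7) = 1.
d is a quadratic residue mod p, hence 7 splits in O_K.

splits completely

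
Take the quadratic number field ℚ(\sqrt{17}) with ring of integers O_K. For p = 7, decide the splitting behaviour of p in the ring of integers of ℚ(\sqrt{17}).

7 remains inert

Since 17 ≡ 1 mod 4, the ring of integers is ℤ[(1+√17)/2] with discriminant 17.
Since gcd(7, 17) = 1 the prime 7 does not ramify.
Euler's criterion: 17^3 mod 7 = 6. Thus (17|7) = -1.
d is a non-residue mod p, hence 7 remains inert in O_K.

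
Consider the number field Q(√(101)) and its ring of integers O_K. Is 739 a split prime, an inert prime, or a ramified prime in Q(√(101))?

Since 101 ≡ 1 mod 4, the ring of integers is ℤ[(1+√101)/2] with discriminant 101.
739 ∤ 101, so 739 is unramified.
Euler's criterion: 101^369 mod 739 = 738. Thus (101|739) = -1.
Legendre symbol -1 ⇒ 739 is inert.

p is inert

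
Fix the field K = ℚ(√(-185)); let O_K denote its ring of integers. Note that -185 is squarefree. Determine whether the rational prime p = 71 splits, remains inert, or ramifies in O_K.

remains prime (inert)

-185 mod 4 = 3, hence disc K = 4·(-185) = -740 and O_K = ℤ[√-185].
Since gcd(71, -740) = 1 the prime 71 does not ramify.
Legendre symbol by Euler's criterion: (-185/71) ≡ (-185)^35 ≡ 70 (mod 71), i.e. (-185/71) = -1.
(-185/71) = -1, so 71 is inert.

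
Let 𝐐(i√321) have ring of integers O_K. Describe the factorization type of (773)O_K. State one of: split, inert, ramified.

splits completely

d = -321 ≡ 3 (mod 4), so O_K = ℤ[√-321] and disc(K) = 4d = -1284.
773 ∤ -1284, so 773 is unramified.
Compute (-321/773) via Euler: 452^((773-1)/2) mod 773 = 1, so (-321/773) = 1.
Legendre symbol 1 ⇒ 773 is split.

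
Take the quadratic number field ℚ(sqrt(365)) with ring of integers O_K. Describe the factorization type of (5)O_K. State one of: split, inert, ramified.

ramified

365 mod 4 = 1, hence disc K = 365 and O_K = ℤ[(1+√365)/2].
disc(K) = 365 = 5·73, so p = 5 is ramified.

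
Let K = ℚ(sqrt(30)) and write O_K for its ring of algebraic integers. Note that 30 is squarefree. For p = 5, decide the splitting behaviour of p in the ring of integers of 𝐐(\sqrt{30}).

d = 30 ≡ 2 (mod 4), so O_K = ℤ[√30] and disc(K) = 4d = 120.
disc(K) = 120 = 5·24, so p = 5 is ramified.

ramified — (5) = 𝔭²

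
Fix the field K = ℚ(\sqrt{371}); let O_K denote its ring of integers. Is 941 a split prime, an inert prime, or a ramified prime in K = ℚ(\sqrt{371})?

d = 371 ≡ 3 (mod 4), so O_K = ℤ[√371] and disc(K) = 4d = 1484.
941 ∤ 1484, so 941 is unramified.
Legendre symbol by Euler's criterion: (371/941) ≡ 371^470 ≡ 940 (mod 941), i.e. (371/941) = -1.
d is a non-residue mod p, hence 941 remains inert in O_K.

inert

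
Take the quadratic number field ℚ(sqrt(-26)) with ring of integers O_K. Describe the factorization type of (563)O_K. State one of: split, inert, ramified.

Since -26 ≢ 1 mod 4, the ring of integers is ℤ[√-26] with discriminant 4·(-26) = -104.
disc(K) = -104 is not divisible by 563; 563 is unramified.
Euler's criterion: (-26)^281 mod 563 = 1. Thus (-26|563) = 1.
Legendre symbol 1 ⇒ 563 is split.

p splits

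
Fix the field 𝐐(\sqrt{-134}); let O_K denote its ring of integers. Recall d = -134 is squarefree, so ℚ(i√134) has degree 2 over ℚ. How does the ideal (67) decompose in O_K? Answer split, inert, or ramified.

ramified

-134 mod 4 = 2, hence disc K = 4·(-134) = -536 and O_K = ℤ[√-134].
67 divides disc(K) = -536, so 67 ramifies.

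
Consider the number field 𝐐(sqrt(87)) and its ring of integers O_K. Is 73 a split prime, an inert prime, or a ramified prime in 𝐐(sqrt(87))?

d = 87 ≡ 3 (mod 4), so O_K = ℤ[√87] and disc(K) = 4d = 348.
73 ∤ 348, so 73 is unramified.
Compute (87/73) via Euler: 14^((73-1)/2) mod 73 = 72, so (87/73) = -1.
d is a non-residue mod p, hence 73 remains inert in O_K.

p is inert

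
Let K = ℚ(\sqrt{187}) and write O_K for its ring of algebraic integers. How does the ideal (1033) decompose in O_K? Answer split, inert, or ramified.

inert — (1033) stays prime in O_K

Since 187 ≢ 1 mod 4, the ring of integers is ℤ[√187] with discriminant 4·187 = 748.
Since gcd(1033, 748) = 1 the prime 1033 does not ramify.
Legendre symbol by Euler's criterion: (187/1033) ≡ 187^516 ≡ 1032 (mod 1033), i.e. (187/1033) = -1.
Legendre symbol -1 ⇒ 1033 is inert.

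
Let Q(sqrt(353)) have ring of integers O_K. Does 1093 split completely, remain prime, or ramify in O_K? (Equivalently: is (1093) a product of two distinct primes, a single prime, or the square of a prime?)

Since 353 ≡ 1 mod 4, the ring of integers is ℤ[(1+√353)/2] with discriminant 353.
1093 ∤ 353, so 1093 is unramified.
(353/1093) = 353^546 mod 1093 = 1, giving Legendre symbol 1.
(353/1093) = 1, so 1093 splits.

split — (1093) = 𝔭₁𝔭₂ with 𝔭₁ ≠ 𝔭₂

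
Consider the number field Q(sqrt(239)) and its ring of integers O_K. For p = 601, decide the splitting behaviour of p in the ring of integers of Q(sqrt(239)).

d = 239 ≡ 3 (mod 4), so O_K = ℤ[√239] and disc(K) = 4d = 956.
601 ∤ 956, so 601 is unramified.
(239/601) = 239^300 mod 601 = 600, giving Legendre symbol -1.
(239/601) = -1, so 601 is inert.

inert — (601) stays prime in O_K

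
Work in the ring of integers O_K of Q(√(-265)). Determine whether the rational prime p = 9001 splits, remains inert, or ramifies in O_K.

splits completely

-265 mod 4 = 3, hence disc K = 4·(-265) = -1060 and O_K = ℤ[√-265].
Since gcd(9001, -1060) = 1 the prime 9001 does not ramify.
Legendre symbol by Euler's criterion: (-265/9001) ≡ (-265)^4500 ≡ 1 (mod 9001), i.e. (-265/9001) = 1.
d is a quadratic residue mod p, hence 9001 splits in O_K.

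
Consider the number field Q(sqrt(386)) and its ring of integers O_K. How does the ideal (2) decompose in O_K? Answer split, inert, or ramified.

386 mod 4 = 2, hence disc K = 4·386 = 1544 and O_K = ℤ[√386].
Ramification test: 2 | 1544. The prime 2 ramifies in K.

2 is ramified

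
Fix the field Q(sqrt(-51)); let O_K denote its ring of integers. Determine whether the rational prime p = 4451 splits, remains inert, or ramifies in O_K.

Since -51 ≡ 1 mod 4, the ring of integers is ℤ[(1+√-51)/2] with discriminant -51.
Since gcd(4451, -51) = 1 the prime 4451 does not ramify.
(-51/4451) = 4400^2225 mod 4451 = 1, giving Legendre symbol 1.
Legendre symbol 1 ⇒ 4451 is split.

4451 splits in O_K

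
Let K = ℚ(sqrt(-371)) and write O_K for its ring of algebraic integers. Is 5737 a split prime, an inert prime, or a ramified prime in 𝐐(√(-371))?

d = -371 ≡ 1 (mod 4), so O_K = ℤ[(1+√-371)/2] and disc(K) = d = -371.
5737 ∤ -371, so 5737 is unramified.
(-371/5737) = 5366^2868 mod 5737 = 1, giving Legendre symbol 1.
(-371/5737) = 1, so 5737 splits.

p splits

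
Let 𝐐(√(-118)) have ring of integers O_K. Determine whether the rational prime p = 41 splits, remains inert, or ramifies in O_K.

d = -118 ≡ 2 (mod 4), so O_K = ℤ[√-118] and disc(K) = 4d = -472.
Since gcd(41, -472) = 1 the prime 41 does not ramify.
Legendre symbol by Euler's criterion: (-118/41) ≡ (-118)^20 ≡ 1 (mod 41), i.e. (-118/41) = 1.
Legendre symbol 1 ⇒ 41 is split.

41 splits in O_K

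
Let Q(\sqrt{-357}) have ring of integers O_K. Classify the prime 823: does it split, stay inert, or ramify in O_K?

823 splits in O_K

d = -357 ≡ 3 (mod 4), so O_K = ℤ[√-357] and disc(K) = 4d = -1428.
disc(K) = -1428 is not divisible by 823; 823 is unramified.
(-357/823) = 466^411 mod 823 = 1, giving Legendre symbol 1.
Legendre symbol 1 ⇒ 823 is split.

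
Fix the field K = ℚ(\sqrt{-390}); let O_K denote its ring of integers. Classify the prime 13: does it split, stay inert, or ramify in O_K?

Since -390 ≢ 1 mod 4, the ring of integers is ℤ[√-390] with discriminant 4·(-390) = -1560.
Ramification test: 13 | -1560. The prime 13 ramifies in K.

ramified — (13) = 𝔭²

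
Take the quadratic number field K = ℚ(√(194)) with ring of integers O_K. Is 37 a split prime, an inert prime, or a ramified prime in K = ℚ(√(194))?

194 mod 4 = 2, hence disc K = 4·194 = 776 and O_K = ℤ[√194].
disc(K) = 776 is not divisible by 37; 37 is unramified.
Compute (194/37) via Euler: 9^((37-1)/2) mod 37 = 1, so (194/37) = 1.
(194/37) = 1, so 37 splits.

split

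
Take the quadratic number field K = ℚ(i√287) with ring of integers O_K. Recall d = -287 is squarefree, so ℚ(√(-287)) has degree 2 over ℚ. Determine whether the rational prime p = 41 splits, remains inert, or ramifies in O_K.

d = -287 ≡ 1 (mod 4), so O_K = ℤ[(1+√-287)/2] and disc(K) = d = -287.
41 divides disc(K) = -287, so 41 ramifies.

ramified — (41) = 𝔭²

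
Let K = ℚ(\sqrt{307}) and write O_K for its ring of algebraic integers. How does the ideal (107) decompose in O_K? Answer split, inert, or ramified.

307 mod 4 = 3, hence disc K = 4·307 = 1228 and O_K = ℤ[√307].
107 ∤ 1228, so 107 is unramified.
(307/107) = 93^53 mod 107 = 106, giving Legendre symbol -1.
d is a non-residue mod p, hence 107 remains inert in O_K.

inert — (107) stays prime in O_K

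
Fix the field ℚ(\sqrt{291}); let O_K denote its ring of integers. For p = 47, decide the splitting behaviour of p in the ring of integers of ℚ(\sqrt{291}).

d = 291 ≡ 3 (mod 4), so O_K = ℤ[√291] and disc(K) = 4d = 1164.
disc(K) = 1164 is not divisible by 47; 47 is unramified.
Legendre symbol by Euler's criterion: (291/47) ≡ 291^23 ≡ 1 (mod 47), i.e. (291/47) = 1.
(291/47) = 1, so 47 splits.

splits completely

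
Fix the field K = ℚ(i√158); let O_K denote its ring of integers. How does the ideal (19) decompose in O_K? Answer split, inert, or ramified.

p is inert

d = -158 ≡ 2 (mod 4), so O_K = ℤ[√-158] and disc(K) = 4d = -632.
19 ∤ -632, so 19 is unramified.
Legendre symbol by Euler's criterion: (-158/19) ≡ (-158)^9 ≡ 18 (mod 19), i.e. (-158/19) = -1.
Legendre symbol -1 ⇒ 19 is inert.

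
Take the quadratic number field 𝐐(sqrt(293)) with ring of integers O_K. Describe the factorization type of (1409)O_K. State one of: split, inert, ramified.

Since 293 ≡ 1 mod 4, the ring of integers is ℤ[(1+√293)/2] with discriminant 293.
Since gcd(1409, 293) = 1 the prime 1409 does not ramify.
Legendre symbol by Euler's criterion: (293/1409) ≡ 293^704 ≡ 1 (mod 1409), i.e. (293/1409) = 1.
d is a quadratic residue mod p, hence 1409 splits in O_K.

1409 splits in O_K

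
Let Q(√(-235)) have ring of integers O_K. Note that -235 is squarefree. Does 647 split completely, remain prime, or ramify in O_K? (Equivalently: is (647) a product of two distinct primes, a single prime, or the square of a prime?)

647 remains inert

Since -235 ≡ 1 mod 4, the ring of integers is ℤ[(1+√-235)/2] with discriminant -235.
647 ∤ -235, so 647 is unramified.
(-235/647) = 412^323 mod 647 = 646, giving Legendre symbol -1.
Legendre symbol -1 ⇒ 647 is inert.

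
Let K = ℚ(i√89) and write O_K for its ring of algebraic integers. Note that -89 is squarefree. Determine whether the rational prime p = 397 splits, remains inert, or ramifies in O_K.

inert

Since -89 ≢ 1 mod 4, the ring of integers is ℤ[√-89] with discriminant 4·(-89) = -356.
disc(K) = -356 is not divisible by 397; 397 is unramified.
Euler's criterion: (-89)^198 mod 397 = 396. Thus (-89|397) = -1.
(-89/397) = -1, so 397 is inert.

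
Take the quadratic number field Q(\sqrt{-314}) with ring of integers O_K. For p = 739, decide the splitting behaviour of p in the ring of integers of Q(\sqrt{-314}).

-314 mod 4 = 2, hence disc K = 4·(-314) = -1256 and O_K = ℤ[√-314].
disc(K) = -1256 is not divisible by 739; 739 is unramified.
Euler's criterion: (-314)^369 mod 739 = 1. Thus (-314|739) = 1.
Legendre symbol 1 ⇒ 739 is split.

splits completely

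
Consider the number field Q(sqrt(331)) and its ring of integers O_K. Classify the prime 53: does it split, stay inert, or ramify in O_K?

d = 331 ≡ 3 (mod 4), so O_K = ℤ[√331] and disc(K) = 4d = 1324.
53 ∤ 1324, so 53 is unramified.
Legendre symbol by Euler's criterion: (331/53) ≡ 331^26 ≡ 1 (mod 53), i.e. (331/53) = 1.
(331/53) = 1, so 53 splits.

split — (53) = 𝔭₁𝔭₂ with 𝔭₁ ≠ 𝔭₂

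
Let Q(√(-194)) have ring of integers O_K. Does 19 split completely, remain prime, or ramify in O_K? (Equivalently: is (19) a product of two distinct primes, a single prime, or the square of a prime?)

d = -194 ≡ 2 (mod 4), so O_K = ℤ[√-194] and disc(K) = 4d = -776.
disc(K) = -776 is not divisible by 19; 19 is unramified.
Legendre symbol by Euler's criterion: (-194/19) ≡ (-194)^9 ≡ 18 (mod 19), i.e. (-194/19) = -1.
(-194/19) = -1, so 19 is inert.

inert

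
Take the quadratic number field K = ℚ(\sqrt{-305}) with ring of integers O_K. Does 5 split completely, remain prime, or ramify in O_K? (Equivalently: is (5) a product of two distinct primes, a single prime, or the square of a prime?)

ramified — (5) = 𝔭²

d = -305 ≡ 3 (mod 4), so O_K = ℤ[√-305] and disc(K) = 4d = -1220.
disc(K) = -1220 = 5·(-244), so p = 5 is ramified.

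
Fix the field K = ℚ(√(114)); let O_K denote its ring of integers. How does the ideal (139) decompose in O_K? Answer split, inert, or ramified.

inert — (139) stays prime in O_K

Since 114 ≢ 1 mod 4, the ring of integers is ℤ[√114] with discriminant 4·114 = 456.
disc(K) = 456 is not divisible by 139; 139 is unramified.
Legendre symbol by Euler's criterion: (114/139) ≡ 114^69 ≡ 138 (mod 139), i.e. (114/139) = -1.
d is a non-residue mod p, hence 139 remains inert in O_K.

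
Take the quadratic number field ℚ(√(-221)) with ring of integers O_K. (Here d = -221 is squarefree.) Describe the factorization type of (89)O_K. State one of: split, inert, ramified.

-221 mod 4 = 3, hence disc K = 4·(-221) = -884 and O_K = ℤ[√-221].
disc(K) = -884 is not divisible by 89; 89 is unramified.
Euler's criterion: (-221)^44 mod 89 = 88. Thus (-221|89) = -1.
(-221/89) = -1, so 89 is inert.

89 remains inert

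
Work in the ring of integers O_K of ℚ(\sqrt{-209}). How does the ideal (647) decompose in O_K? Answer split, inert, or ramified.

647 remains inert

-209 mod 4 = 3, hence disc K = 4·(-209) = -836 and O_K = ℤ[√-209].
647 ∤ -836, so 647 is unramified.
Compute (-209/647) via Euler: 438^((647-1)/2) mod 647 = 646, so (-209/647) = -1.
(-209/647) = -1, so 647 is inert.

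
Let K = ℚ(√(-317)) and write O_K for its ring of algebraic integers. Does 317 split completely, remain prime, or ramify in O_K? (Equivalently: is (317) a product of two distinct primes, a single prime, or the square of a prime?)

-317 mod 4 = 3, hence disc K = 4·(-317) = -1268 and O_K = ℤ[√-317].
disc(K) = -1268 = 317·(-4), so p = 317 is ramified.

317 is ramified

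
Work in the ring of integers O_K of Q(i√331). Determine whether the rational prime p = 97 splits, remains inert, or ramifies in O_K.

-331 mod 4 = 1, hence disc K = -331 and O_K = ℤ[(1+√-331)/2].
disc(K) = -331 is not divisible by 97; 97 is unramified.
Euler's criterion: (-331)^48 mod 97 = 96. Thus (-331|97) = -1.
Legendre symbol -1 ⇒ 97 is inert.

p is inert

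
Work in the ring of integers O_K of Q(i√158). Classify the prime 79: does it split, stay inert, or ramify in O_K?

Since -158 ≢ 1 mod 4, the ring of integers is ℤ[√-158] with discriminant 4·(-158) = -632.
disc(K) = -632 = 79·(-8), so p = 79 is ramified.

79 is ramified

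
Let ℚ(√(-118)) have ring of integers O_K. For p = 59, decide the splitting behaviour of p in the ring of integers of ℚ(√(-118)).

Since -118 ≢ 1 mod 4, the ring of integers is ℤ[√-118] with discriminant 4·(-118) = -472.
59 divides disc(K) = -472, so 59 ramifies.

59 is ramified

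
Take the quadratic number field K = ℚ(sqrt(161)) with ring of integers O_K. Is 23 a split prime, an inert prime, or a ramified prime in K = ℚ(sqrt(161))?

ramified — (23) = 𝔭²

d = 161 ≡ 1 (mod 4), so O_K = ℤ[(1+√161)/2] and disc(K) = d = 161.
Ramification test: 23 | 161. The prime 23 ramifies in K.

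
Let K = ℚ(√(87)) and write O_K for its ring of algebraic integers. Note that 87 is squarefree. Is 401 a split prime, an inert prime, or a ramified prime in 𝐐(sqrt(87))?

401 remains inert

87 mod 4 = 3, hence disc K = 4·87 = 348 and O_K = ℤ[√87].
disc(K) = 348 is not divisible by 401; 401 is unramified.
Compute (87/401) via Euler: 87^((401-1)/2) mod 401 = 400, so (87/401) = -1.
Legendre symbol -1 ⇒ 401 is inert.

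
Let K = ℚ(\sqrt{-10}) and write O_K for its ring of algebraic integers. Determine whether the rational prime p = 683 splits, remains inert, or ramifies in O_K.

d = -10 ≡ 2 (mod 4), so O_K = ℤ[√-10] and disc(K) = 4d = -40.
Since gcd(683, -40) = 1 the prime 683 does not ramify.
Compute (-10/683) via Euler: 673^((683-1)/2) mod 683 = 682, so (-10/683) = -1.
d is a non-residue mod p, hence 683 remains inert in O_K.

inert — (683) stays prime in O_K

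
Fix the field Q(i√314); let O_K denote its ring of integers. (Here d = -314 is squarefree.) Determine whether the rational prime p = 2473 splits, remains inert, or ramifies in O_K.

split — (2473) = 𝔭₁𝔭₂ with 𝔭₁ ≠ 𝔭₂

d = -314 ≡ 2 (mod 4), so O_K = ℤ[√-314] and disc(K) = 4d = -1256.
2473 ∤ -1256, so 2473 is unramified.
Euler's criterion: (-314)^1236 mod 2473 = 1. Thus (-314|2473) = 1.
(-314/2473) = 1, so 2473 splits.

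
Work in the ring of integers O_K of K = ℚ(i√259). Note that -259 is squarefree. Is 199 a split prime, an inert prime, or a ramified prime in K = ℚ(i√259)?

d = -259 ≡ 1 (mod 4), so O_K = ℤ[(1+√-259)/2] and disc(K) = d = -259.
Since gcd(199, -259) = 1 the prime 199 does not ramify.
Legendre symbol by Euler's criterion: (-259/199) ≡ (-259)^99 ≡ 1 (mod 199), i.e. (-259/199) = 1.
d is a quadratic residue mod p, hence 199 splits in O_K.

splits completely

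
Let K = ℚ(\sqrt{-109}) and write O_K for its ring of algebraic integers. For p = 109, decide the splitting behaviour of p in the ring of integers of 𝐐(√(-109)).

d = -109 ≡ 3 (mod 4), so O_K = ℤ[√-109] and disc(K) = 4d = -436.
109 divides disc(K) = -436, so 109 ramifies.

ramified — (109) = 𝔭²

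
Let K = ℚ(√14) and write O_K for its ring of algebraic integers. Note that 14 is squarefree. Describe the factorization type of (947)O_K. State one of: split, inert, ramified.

947 splits in O_K

14 mod 4 = 2, hence disc K = 4·14 = 56 and O_K = ℤ[√14].
Since gcd(947, 56) = 1 the prime 947 does not ramify.
Euler's criterion: 14^473 mod 947 = 1. Thus (14|947) = 1.
(14/947) = 1, so 947 splits.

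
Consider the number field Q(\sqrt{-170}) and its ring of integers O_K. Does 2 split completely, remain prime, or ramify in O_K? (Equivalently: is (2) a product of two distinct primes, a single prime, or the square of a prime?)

ramifies in O_K

d = -170 ≡ 2 (mod 4), so O_K = ℤ[√-170] and disc(K) = 4d = -680.
Ramification test: 2 | -680. The prime 2 ramifies in K.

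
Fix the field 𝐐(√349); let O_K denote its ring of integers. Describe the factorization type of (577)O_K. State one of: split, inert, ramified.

349 mod 4 = 1, hence disc K = 349 and O_K = ℤ[(1+√349)/2].
577 ∤ 349, so 577 is unramified.
Compute (349/577) via Euler: 349^((577-1)/2) mod 577 = 1, so (349/577) = 1.
d is a quadratic residue mod p, hence 577 splits in O_K.

splits completely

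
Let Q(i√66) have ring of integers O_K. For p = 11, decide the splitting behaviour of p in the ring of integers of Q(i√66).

Since -66 ≢ 1 mod 4, the ring of integers is ℤ[√-66] with discriminant 4·(-66) = -264.
disc(K) = -264 = 11·(-24), so p = 11 is ramified.

11 is ramified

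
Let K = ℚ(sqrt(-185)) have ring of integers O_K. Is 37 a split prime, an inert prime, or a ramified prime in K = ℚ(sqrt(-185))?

p ramifies

d = -185 ≡ 3 (mod 4), so O_K = ℤ[√-185] and disc(K) = 4d = -740.
disc(K) = -740 = 37·(-20), so p = 37 is ramified.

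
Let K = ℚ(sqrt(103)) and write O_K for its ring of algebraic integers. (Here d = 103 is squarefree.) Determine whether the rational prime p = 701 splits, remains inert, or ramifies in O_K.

split — (701) = 𝔭₁𝔭₂ with 𝔭₁ ≠ 𝔭₂

103 mod 4 = 3, hence disc K = 4·103 = 412 and O_K = ℤ[√103].
Since gcd(701, 412) = 1 the prime 701 does not ramify.
Legendre symbol by Euler's criterion: (103/701) ≡ 103^350 ≡ 1 (mod 701), i.e. (103/701) = 1.
Legendre symbol 1 ⇒ 701 is split.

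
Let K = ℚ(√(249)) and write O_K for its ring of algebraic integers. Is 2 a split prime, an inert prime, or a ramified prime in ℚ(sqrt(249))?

split

Since 249 ≡ 1 mod 4, the ring of integers is ℤ[(1+√249)/2] with discriminant 249.
disc(K) = 249 is not divisible by 2; 2 is unramified.
Checking d mod 8: 249 ≡ 1. Hence 2 is split in O_K.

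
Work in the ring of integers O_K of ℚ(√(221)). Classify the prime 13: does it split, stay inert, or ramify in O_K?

d = 221 ≡ 1 (mod 4), so O_K = ℤ[(1+√221)/2] and disc(K) = d = 221.
Ramification test: 13 | 221. The prime 13 ramifies in K.

13 is ramified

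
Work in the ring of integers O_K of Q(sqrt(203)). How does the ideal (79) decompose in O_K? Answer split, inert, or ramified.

Since 203 ≢ 1 mod 4, the ring of integers is ℤ[√203] with discriminant 4·203 = 812.
disc(K) = 812 is not divisible by 79; 79 is unramified.
Compute (203/79) via Euler: 45^((79-1)/2) mod 79 = 1, so (203/79) = 1.
(203/79) = 1, so 79 splits.

79 splits in O_K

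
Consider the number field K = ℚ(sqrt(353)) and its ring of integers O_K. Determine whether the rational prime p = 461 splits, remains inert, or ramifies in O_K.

remains prime (inert)

Since 353 ≡ 1 mod 4, the ring of integers is ℤ[(1+√353)/2] with discriminant 353.
461 ∤ 353, so 461 is unramified.
(353/461) = 353^230 mod 461 = 460, giving Legendre symbol -1.
Legendre symbol -1 ⇒ 461 is inert.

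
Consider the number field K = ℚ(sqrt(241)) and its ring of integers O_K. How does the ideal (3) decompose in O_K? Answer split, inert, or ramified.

split

d = 241 ≡ 1 (mod 4), so O_K = ℤ[(1+√241)/2] and disc(K) = d = 241.
Since gcd(3, 241) = 1 the prime 3 does not ramify.
Euler's criterion: 241^1 mod 3 = 1. Thus (241|3) = 1.
Legendre symbol 1 ⇒ 3 is split.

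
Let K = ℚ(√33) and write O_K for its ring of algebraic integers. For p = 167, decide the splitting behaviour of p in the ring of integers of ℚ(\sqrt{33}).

33 mod 4 = 1, hence disc K = 33 and O_K = ℤ[(1+√33)/2].
disc(K) = 33 is not divisible by 167; 167 is unramified.
Euler's criterion: 33^83 mod 167 = 1. Thus (33|167) = 1.
d is a quadratic residue mod p, hence 167 splits in O_K.

p splits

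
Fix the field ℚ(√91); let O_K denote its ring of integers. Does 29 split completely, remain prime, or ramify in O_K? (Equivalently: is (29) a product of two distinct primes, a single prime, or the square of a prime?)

splits completely

d = 91 ≡ 3 (mod 4), so O_K = ℤ[√91] and disc(K) = 4d = 364.
Since gcd(29, 364) = 1 the prime 29 does not ramify.
Euler's criterion: 91^14 mod 29 = 1. Thus (91|29) = 1.
d is a quadratic residue mod p, hence 29 splits in O_K.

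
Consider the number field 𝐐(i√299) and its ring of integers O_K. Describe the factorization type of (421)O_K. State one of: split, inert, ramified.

Since -299 ≡ 1 mod 4, the ring of integers is ℤ[(1+√-299)/2] with discriminant -299.
disc(K) = -299 is not divisible by 421; 421 is unramified.
Compute (-299/421) via Euler: 122^((421-1)/2) mod 421 = 1, so (-299/421) = 1.
Legendre symbol 1 ⇒ 421 is split.

splits completely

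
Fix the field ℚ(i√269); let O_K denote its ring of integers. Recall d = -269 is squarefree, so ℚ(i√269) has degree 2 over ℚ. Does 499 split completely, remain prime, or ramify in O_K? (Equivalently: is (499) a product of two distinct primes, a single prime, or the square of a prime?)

split — (499) = 𝔭₁𝔭₂ with 𝔭₁ ≠ 𝔭₂

-269 mod 4 = 3, hence disc K = 4·(-269) = -1076 and O_K = ℤ[√-269].
499 ∤ -1076, so 499 is unramified.
Euler's criterion: (-269)^249 mod 499 = 1. Thus (-269|499) = 1.
Legendre symbol 1 ⇒ 499 is split.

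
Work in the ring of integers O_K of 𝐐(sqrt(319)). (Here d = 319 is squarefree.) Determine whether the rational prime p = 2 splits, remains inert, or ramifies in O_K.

p ramifies

Since 319 ≢ 1 mod 4, the ring of integers is ℤ[√319] with discriminant 4·319 = 1276.
2 divides disc(K) = 1276, so 2 ramifies.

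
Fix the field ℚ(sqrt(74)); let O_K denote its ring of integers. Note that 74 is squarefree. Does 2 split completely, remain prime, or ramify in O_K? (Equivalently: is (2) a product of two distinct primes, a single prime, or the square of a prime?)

ramified

Since 74 ≢ 1 mod 4, the ring of integers is ℤ[√74] with discriminant 4·74 = 296.
disc(K) = 296 = 2·148, so p = 2 is ramified.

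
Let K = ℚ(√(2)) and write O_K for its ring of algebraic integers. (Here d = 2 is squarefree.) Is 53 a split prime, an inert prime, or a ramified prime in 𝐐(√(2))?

p is inert

2 mod 4 = 2, hence disc K = 4·2 = 8 and O_K = ℤ[√2].
Since gcd(53, 8) = 1 the prime 53 does not ramify.
Euler's criterion: 2^26 mod 53 = 52. Thus (2|53) = -1.
d is a non-residue mod p, hence 53 remains inert in O_K.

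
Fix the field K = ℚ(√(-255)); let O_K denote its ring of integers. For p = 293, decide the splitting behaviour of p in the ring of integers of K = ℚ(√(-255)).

Since -255 ≡ 1 mod 4, the ring of integers is ℤ[(1+√-255)/2] with discriminant -255.
Since gcd(293, -255) = 1 the prime 293 does not ramify.
(-255/293) = 38^146 mod 293 = 1, giving Legendre symbol 1.
(-255/293) = 1, so 293 splits.

293 splits in O_K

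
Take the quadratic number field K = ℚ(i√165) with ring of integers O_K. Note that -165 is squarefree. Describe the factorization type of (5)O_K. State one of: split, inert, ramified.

d = -165 ≡ 3 (mod 4), so O_K = ℤ[√-165] and disc(K) = 4d = -660.
5 divides disc(K) = -660, so 5 ramifies.

ramified — (5) = 𝔭²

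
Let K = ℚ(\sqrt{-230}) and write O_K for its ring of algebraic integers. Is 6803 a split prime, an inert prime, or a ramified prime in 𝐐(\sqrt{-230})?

Since -230 ≢ 1 mod 4, the ring of integers is ℤ[√-230] with discriminant 4·(-230) = -920.
6803 ∤ -920, so 6803 is unramified.
Legendre symbol by Euler's criterion: (-230/6803) ≡ (-230)^3401 ≡ 1 (mod 6803), i.e. (-230/6803) = 1.
d is a quadratic residue mod p, hence 6803 splits in O_K.

p splits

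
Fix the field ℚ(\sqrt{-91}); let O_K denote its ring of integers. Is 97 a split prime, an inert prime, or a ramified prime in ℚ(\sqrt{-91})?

97 splits in O_K

Since -91 ≡ 1 mod 4, the ring of integers is ℤ[(1+√-91)/2] with discriminant -91.
disc(K) = -91 is not divisible by 97; 97 is unramified.
Legendre symbol by Euler's criterion: (-91/97) ≡ (-91)^48 ≡ 1 (mod 97), i.e. (-91/97) = 1.
Legendre symbol 1 ⇒ 97 is split.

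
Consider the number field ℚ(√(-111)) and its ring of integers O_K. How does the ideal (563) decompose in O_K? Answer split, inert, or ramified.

p splits

-111 mod 4 = 1, hence disc K = -111 and O_K = ℤ[(1+√-111)/2].
Since gcd(563, -111) = 1 the prime 563 does not ramify.
Euler's criterion: (-111)^281 mod 563 = 1. Thus (-111|563) = 1.
d is a quadratic residue mod p, hence 563 splits in O_K.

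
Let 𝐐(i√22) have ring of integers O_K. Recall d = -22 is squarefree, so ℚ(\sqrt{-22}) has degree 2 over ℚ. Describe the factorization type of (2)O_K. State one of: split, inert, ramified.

2 is ramified

-22 mod 4 = 2, hence disc K = 4·(-22) = -88 and O_K = ℤ[√-22].
disc(K) = -88 = 2·(-44), so p = 2 is ramified.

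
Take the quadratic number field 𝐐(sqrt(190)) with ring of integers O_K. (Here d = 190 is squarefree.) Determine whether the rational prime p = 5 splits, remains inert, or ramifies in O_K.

d = 190 ≡ 2 (mod 4), so O_K = ℤ[√190] and disc(K) = 4d = 760.
Ramification test: 5 | 760. The prime 5 ramifies in K.

5 is ramified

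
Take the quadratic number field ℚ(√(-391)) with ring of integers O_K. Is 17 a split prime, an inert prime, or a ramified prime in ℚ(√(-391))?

ramified

d = -391 ≡ 1 (mod 4), so O_K = ℤ[(1+√-391)/2] and disc(K) = d = -391.
Ramification test: 17 | -391. The prime 17 ramifies in K.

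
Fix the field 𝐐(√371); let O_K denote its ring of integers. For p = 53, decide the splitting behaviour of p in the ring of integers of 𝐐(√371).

Since 371 ≢ 1 mod 4, the ring of integers is ℤ[√371] with discriminant 4·371 = 1484.
disc(K) = 1484 = 53·28, so p = 53 is ramified.

ramified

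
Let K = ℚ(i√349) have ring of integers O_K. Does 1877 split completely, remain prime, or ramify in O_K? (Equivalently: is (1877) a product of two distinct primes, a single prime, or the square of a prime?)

d = -349 ≡ 3 (mod 4), so O_K = ℤ[√-349] and disc(K) = 4d = -1396.
1877 ∤ -1396, so 1877 is unramified.
Legendre symbol by Euler's criterion: (-349/1877) ≡ (-349)^938 ≡ 1876 (mod 1877), i.e. (-349/1877) = -1.
(-349/1877) = -1, so 1877 is inert.

p is inert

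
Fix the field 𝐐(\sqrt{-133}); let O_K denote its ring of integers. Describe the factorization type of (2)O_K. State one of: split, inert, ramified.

d = -133 ≡ 3 (mod 4), so O_K = ℤ[√-133] and disc(K) = 4d = -532.
disc(K) = -532 = 2·(-266), so p = 2 is ramified.

ramifies in O_K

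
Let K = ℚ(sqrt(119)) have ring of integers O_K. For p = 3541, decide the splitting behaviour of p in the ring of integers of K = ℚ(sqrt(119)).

splits completely

Since 119 ≢ 1 mod 4, the ring of integers is ℤ[√119] with discriminant 4·119 = 476.
disc(K) = 476 is not divisible by 3541; 3541 is unramified.
Legendre symbol by Euler's criterion: (119/3541) ≡ 119^1770 ≡ 1 (mod 3541), i.e. (119/3541) = 1.
Legendre symbol 1 ⇒ 3541 is split.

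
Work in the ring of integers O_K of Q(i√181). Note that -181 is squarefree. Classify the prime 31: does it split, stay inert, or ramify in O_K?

-181 mod 4 = 3, hence disc K = 4·(-181) = -724 and O_K = ℤ[√-181].
disc(K) = -724 is not divisible by 31; 31 is unramified.
Legendre symbol by Euler's criterion: (-181/31) ≡ (-181)^15 ≡ 1 (mod 31), i.e. (-181/31) = 1.
d is a quadratic residue mod p, hence 31 splits in O_K.

split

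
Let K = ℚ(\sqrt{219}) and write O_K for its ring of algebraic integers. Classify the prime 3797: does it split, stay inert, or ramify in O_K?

remains prime (inert)

d = 219 ≡ 3 (mod 4), so O_K = ℤ[√219] and disc(K) = 4d = 876.
disc(K) = 876 is not divisible by 3797; 3797 is unramified.
Legendre symbol by Euler's criterion: (219/3797) ≡ 219^1898 ≡ 3796 (mod 3797), i.e. (219/3797) = -1.
Legendre symbol -1 ⇒ 3797 is inert.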